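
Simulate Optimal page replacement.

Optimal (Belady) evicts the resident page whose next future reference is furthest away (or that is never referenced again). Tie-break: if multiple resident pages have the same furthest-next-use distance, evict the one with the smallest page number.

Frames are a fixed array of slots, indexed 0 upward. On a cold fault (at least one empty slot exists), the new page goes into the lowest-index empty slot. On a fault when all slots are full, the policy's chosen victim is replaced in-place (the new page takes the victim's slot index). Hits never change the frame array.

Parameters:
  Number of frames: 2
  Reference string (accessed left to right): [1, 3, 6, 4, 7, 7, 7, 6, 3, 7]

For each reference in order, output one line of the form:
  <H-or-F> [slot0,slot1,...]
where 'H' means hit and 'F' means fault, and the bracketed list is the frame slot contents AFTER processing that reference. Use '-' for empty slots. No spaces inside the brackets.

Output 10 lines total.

F [1,-]
F [1,3]
F [6,3]
F [6,4]
F [6,7]
H [6,7]
H [6,7]
H [6,7]
F [3,7]
H [3,7]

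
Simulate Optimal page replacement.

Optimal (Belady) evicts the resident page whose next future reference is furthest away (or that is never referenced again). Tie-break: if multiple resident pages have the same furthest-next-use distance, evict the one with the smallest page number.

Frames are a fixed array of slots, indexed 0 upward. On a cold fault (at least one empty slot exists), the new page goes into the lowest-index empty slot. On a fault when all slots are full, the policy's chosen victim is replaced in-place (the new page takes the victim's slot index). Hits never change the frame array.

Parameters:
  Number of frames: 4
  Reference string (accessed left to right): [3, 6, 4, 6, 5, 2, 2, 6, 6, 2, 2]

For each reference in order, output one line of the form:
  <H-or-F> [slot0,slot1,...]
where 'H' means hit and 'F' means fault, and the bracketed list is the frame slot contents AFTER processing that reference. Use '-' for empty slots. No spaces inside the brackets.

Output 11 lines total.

F [3,-,-,-]
F [3,6,-,-]
F [3,6,4,-]
H [3,6,4,-]
F [3,6,4,5]
F [2,6,4,5]
H [2,6,4,5]
H [2,6,4,5]
H [2,6,4,5]
H [2,6,4,5]
H [2,6,4,5]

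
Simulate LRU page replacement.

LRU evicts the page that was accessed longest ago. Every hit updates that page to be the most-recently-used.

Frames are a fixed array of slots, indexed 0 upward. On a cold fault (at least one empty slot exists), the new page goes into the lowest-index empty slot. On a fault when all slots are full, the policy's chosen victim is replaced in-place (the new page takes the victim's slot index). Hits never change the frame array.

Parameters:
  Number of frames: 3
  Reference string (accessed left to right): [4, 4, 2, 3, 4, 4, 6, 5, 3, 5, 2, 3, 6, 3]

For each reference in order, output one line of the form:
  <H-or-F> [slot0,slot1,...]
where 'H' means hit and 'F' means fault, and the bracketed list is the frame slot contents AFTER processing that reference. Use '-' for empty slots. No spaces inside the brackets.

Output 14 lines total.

F [4,-,-]
H [4,-,-]
F [4,2,-]
F [4,2,3]
H [4,2,3]
H [4,2,3]
F [4,6,3]
F [4,6,5]
F [3,6,5]
H [3,6,5]
F [3,2,5]
H [3,2,5]
F [3,2,6]
H [3,2,6]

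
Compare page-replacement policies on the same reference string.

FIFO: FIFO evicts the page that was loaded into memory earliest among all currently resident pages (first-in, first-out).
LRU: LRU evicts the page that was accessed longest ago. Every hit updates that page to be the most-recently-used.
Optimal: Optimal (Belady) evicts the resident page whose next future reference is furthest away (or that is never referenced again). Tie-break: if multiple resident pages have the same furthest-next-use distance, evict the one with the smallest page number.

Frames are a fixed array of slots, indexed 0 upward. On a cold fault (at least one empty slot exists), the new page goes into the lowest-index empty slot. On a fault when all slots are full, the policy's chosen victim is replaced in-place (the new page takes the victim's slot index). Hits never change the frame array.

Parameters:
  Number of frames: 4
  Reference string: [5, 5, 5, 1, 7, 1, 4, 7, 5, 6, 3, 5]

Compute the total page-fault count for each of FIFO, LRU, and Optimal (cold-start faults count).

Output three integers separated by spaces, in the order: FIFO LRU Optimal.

Answer: 7 6 6

Derivation:
--- FIFO ---
  step 0: ref 5 -> FAULT, frames=[5,-,-,-] (faults so far: 1)
  step 1: ref 5 -> HIT, frames=[5,-,-,-] (faults so far: 1)
  step 2: ref 5 -> HIT, frames=[5,-,-,-] (faults so far: 1)
  step 3: ref 1 -> FAULT, frames=[5,1,-,-] (faults so far: 2)
  step 4: ref 7 -> FAULT, frames=[5,1,7,-] (faults so far: 3)
  step 5: ref 1 -> HIT, frames=[5,1,7,-] (faults so far: 3)
  step 6: ref 4 -> FAULT, frames=[5,1,7,4] (faults so far: 4)
  step 7: ref 7 -> HIT, frames=[5,1,7,4] (faults so far: 4)
  step 8: ref 5 -> HIT, frames=[5,1,7,4] (faults so far: 4)
  step 9: ref 6 -> FAULT, evict 5, frames=[6,1,7,4] (faults so far: 5)
  step 10: ref 3 -> FAULT, evict 1, frames=[6,3,7,4] (faults so far: 6)
  step 11: ref 5 -> FAULT, evict 7, frames=[6,3,5,4] (faults so far: 7)
  FIFO total faults: 7
--- LRU ---
  step 0: ref 5 -> FAULT, frames=[5,-,-,-] (faults so far: 1)
  step 1: ref 5 -> HIT, frames=[5,-,-,-] (faults so far: 1)
  step 2: ref 5 -> HIT, frames=[5,-,-,-] (faults so far: 1)
  step 3: ref 1 -> FAULT, frames=[5,1,-,-] (faults so far: 2)
  step 4: ref 7 -> FAULT, frames=[5,1,7,-] (faults so far: 3)
  step 5: ref 1 -> HIT, frames=[5,1,7,-] (faults so far: 3)
  step 6: ref 4 -> FAULT, frames=[5,1,7,4] (faults so far: 4)
  step 7: ref 7 -> HIT, frames=[5,1,7,4] (faults so far: 4)
  step 8: ref 5 -> HIT, frames=[5,1,7,4] (faults so far: 4)
  step 9: ref 6 -> FAULT, evict 1, frames=[5,6,7,4] (faults so far: 5)
  step 10: ref 3 -> FAULT, evict 4, frames=[5,6,7,3] (faults so far: 6)
  step 11: ref 5 -> HIT, frames=[5,6,7,3] (faults so far: 6)
  LRU total faults: 6
--- Optimal ---
  step 0: ref 5 -> FAULT, frames=[5,-,-,-] (faults so far: 1)
  step 1: ref 5 -> HIT, frames=[5,-,-,-] (faults so far: 1)
  step 2: ref 5 -> HIT, frames=[5,-,-,-] (faults so far: 1)
  step 3: ref 1 -> FAULT, frames=[5,1,-,-] (faults so far: 2)
  step 4: ref 7 -> FAULT, frames=[5,1,7,-] (faults so far: 3)
  step 5: ref 1 -> HIT, frames=[5,1,7,-] (faults so far: 3)
  step 6: ref 4 -> FAULT, frames=[5,1,7,4] (faults so far: 4)
  step 7: ref 7 -> HIT, frames=[5,1,7,4] (faults so far: 4)
  step 8: ref 5 -> HIT, frames=[5,1,7,4] (faults so far: 4)
  step 9: ref 6 -> FAULT, evict 1, frames=[5,6,7,4] (faults so far: 5)
  step 10: ref 3 -> FAULT, evict 4, frames=[5,6,7,3] (faults so far: 6)
  step 11: ref 5 -> HIT, frames=[5,6,7,3] (faults so far: 6)
  Optimal total faults: 6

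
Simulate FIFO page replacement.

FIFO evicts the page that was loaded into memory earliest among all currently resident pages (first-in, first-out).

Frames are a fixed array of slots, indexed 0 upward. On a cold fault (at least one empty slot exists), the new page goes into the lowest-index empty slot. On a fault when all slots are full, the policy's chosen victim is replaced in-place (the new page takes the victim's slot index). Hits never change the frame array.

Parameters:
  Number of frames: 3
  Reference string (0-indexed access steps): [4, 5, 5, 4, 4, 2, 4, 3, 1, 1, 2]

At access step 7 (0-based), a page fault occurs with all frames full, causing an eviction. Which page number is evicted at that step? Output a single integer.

Answer: 4

Derivation:
Step 0: ref 4 -> FAULT, frames=[4,-,-]
Step 1: ref 5 -> FAULT, frames=[4,5,-]
Step 2: ref 5 -> HIT, frames=[4,5,-]
Step 3: ref 4 -> HIT, frames=[4,5,-]
Step 4: ref 4 -> HIT, frames=[4,5,-]
Step 5: ref 2 -> FAULT, frames=[4,5,2]
Step 6: ref 4 -> HIT, frames=[4,5,2]
Step 7: ref 3 -> FAULT, evict 4, frames=[3,5,2]
At step 7: evicted page 4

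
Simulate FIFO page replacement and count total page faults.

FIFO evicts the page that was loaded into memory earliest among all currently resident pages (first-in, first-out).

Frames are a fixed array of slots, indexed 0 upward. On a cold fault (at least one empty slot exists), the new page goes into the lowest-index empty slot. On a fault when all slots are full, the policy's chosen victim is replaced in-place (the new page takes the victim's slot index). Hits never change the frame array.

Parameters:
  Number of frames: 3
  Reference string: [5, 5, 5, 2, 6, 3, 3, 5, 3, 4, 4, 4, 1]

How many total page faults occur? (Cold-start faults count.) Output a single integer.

Answer: 7

Derivation:
Step 0: ref 5 → FAULT, frames=[5,-,-]
Step 1: ref 5 → HIT, frames=[5,-,-]
Step 2: ref 5 → HIT, frames=[5,-,-]
Step 3: ref 2 → FAULT, frames=[5,2,-]
Step 4: ref 6 → FAULT, frames=[5,2,6]
Step 5: ref 3 → FAULT (evict 5), frames=[3,2,6]
Step 6: ref 3 → HIT, frames=[3,2,6]
Step 7: ref 5 → FAULT (evict 2), frames=[3,5,6]
Step 8: ref 3 → HIT, frames=[3,5,6]
Step 9: ref 4 → FAULT (evict 6), frames=[3,5,4]
Step 10: ref 4 → HIT, frames=[3,5,4]
Step 11: ref 4 → HIT, frames=[3,5,4]
Step 12: ref 1 → FAULT (evict 3), frames=[1,5,4]
Total faults: 7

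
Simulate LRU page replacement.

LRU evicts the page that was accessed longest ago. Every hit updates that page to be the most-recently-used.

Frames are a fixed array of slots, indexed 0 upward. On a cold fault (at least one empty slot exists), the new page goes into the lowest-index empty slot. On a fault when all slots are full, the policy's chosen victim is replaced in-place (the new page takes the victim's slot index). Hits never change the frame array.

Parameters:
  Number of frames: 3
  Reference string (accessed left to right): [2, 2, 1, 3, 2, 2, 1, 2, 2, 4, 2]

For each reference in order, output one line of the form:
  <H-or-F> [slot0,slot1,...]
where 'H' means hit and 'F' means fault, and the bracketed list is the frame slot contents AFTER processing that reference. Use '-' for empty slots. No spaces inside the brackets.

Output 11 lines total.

F [2,-,-]
H [2,-,-]
F [2,1,-]
F [2,1,3]
H [2,1,3]
H [2,1,3]
H [2,1,3]
H [2,1,3]
H [2,1,3]
F [2,1,4]
H [2,1,4]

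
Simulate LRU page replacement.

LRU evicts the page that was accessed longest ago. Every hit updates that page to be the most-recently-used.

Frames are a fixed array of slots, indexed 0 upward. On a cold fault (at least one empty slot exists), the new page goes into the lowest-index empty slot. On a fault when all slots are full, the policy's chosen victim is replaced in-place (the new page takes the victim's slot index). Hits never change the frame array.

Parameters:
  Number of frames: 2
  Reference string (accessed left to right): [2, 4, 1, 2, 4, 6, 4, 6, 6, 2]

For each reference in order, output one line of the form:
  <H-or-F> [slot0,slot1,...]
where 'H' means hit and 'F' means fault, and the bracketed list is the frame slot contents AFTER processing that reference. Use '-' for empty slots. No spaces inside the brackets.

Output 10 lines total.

F [2,-]
F [2,4]
F [1,4]
F [1,2]
F [4,2]
F [4,6]
H [4,6]
H [4,6]
H [4,6]
F [2,6]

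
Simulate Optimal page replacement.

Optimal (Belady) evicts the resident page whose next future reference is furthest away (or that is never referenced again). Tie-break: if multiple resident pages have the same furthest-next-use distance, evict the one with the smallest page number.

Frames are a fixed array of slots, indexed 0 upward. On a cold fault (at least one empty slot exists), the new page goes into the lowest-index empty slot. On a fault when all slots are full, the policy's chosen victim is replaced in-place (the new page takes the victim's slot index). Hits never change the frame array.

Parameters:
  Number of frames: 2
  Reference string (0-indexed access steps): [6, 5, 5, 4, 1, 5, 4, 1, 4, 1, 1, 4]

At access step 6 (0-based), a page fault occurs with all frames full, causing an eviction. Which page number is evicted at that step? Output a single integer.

Step 0: ref 6 -> FAULT, frames=[6,-]
Step 1: ref 5 -> FAULT, frames=[6,5]
Step 2: ref 5 -> HIT, frames=[6,5]
Step 3: ref 4 -> FAULT, evict 6, frames=[4,5]
Step 4: ref 1 -> FAULT, evict 4, frames=[1,5]
Step 5: ref 5 -> HIT, frames=[1,5]
Step 6: ref 4 -> FAULT, evict 5, frames=[1,4]
At step 6: evicted page 5

Answer: 5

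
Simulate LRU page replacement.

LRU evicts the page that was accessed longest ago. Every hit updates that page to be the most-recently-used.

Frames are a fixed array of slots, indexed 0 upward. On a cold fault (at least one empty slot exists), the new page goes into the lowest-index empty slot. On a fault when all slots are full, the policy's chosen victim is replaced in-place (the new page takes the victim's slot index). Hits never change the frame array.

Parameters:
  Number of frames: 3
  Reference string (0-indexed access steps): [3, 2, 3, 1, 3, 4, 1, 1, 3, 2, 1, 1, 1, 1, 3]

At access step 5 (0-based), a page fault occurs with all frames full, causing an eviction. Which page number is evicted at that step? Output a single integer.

Step 0: ref 3 -> FAULT, frames=[3,-,-]
Step 1: ref 2 -> FAULT, frames=[3,2,-]
Step 2: ref 3 -> HIT, frames=[3,2,-]
Step 3: ref 1 -> FAULT, frames=[3,2,1]
Step 4: ref 3 -> HIT, frames=[3,2,1]
Step 5: ref 4 -> FAULT, evict 2, frames=[3,4,1]
At step 5: evicted page 2

Answer: 2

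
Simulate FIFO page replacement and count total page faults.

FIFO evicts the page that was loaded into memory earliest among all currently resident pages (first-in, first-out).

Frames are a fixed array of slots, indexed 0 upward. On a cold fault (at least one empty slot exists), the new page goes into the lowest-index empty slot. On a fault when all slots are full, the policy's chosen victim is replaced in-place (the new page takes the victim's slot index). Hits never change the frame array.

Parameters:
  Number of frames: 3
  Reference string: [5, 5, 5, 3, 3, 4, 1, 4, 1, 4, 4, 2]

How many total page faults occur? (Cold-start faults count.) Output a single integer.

Answer: 5

Derivation:
Step 0: ref 5 → FAULT, frames=[5,-,-]
Step 1: ref 5 → HIT, frames=[5,-,-]
Step 2: ref 5 → HIT, frames=[5,-,-]
Step 3: ref 3 → FAULT, frames=[5,3,-]
Step 4: ref 3 → HIT, frames=[5,3,-]
Step 5: ref 4 → FAULT, frames=[5,3,4]
Step 6: ref 1 → FAULT (evict 5), frames=[1,3,4]
Step 7: ref 4 → HIT, frames=[1,3,4]
Step 8: ref 1 → HIT, frames=[1,3,4]
Step 9: ref 4 → HIT, frames=[1,3,4]
Step 10: ref 4 → HIT, frames=[1,3,4]
Step 11: ref 2 → FAULT (evict 3), frames=[1,2,4]
Total faults: 5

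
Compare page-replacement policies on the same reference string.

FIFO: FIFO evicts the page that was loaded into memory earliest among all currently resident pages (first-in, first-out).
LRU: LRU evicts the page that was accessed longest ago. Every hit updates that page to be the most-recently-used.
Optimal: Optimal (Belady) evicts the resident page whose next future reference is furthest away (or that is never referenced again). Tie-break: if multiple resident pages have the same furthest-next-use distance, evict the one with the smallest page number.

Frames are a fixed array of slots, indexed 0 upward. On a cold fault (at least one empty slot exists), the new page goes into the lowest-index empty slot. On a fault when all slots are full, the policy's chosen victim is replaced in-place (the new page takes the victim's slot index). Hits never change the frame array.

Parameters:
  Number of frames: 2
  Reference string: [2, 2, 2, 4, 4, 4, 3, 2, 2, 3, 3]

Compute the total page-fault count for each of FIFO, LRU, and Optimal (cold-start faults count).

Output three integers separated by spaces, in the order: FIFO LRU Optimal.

--- FIFO ---
  step 0: ref 2 -> FAULT, frames=[2,-] (faults so far: 1)
  step 1: ref 2 -> HIT, frames=[2,-] (faults so far: 1)
  step 2: ref 2 -> HIT, frames=[2,-] (faults so far: 1)
  step 3: ref 4 -> FAULT, frames=[2,4] (faults so far: 2)
  step 4: ref 4 -> HIT, frames=[2,4] (faults so far: 2)
  step 5: ref 4 -> HIT, frames=[2,4] (faults so far: 2)
  step 6: ref 3 -> FAULT, evict 2, frames=[3,4] (faults so far: 3)
  step 7: ref 2 -> FAULT, evict 4, frames=[3,2] (faults so far: 4)
  step 8: ref 2 -> HIT, frames=[3,2] (faults so far: 4)
  step 9: ref 3 -> HIT, frames=[3,2] (faults so far: 4)
  step 10: ref 3 -> HIT, frames=[3,2] (faults so far: 4)
  FIFO total faults: 4
--- LRU ---
  step 0: ref 2 -> FAULT, frames=[2,-] (faults so far: 1)
  step 1: ref 2 -> HIT, frames=[2,-] (faults so far: 1)
  step 2: ref 2 -> HIT, frames=[2,-] (faults so far: 1)
  step 3: ref 4 -> FAULT, frames=[2,4] (faults so far: 2)
  step 4: ref 4 -> HIT, frames=[2,4] (faults so far: 2)
  step 5: ref 4 -> HIT, frames=[2,4] (faults so far: 2)
  step 6: ref 3 -> FAULT, evict 2, frames=[3,4] (faults so far: 3)
  step 7: ref 2 -> FAULT, evict 4, frames=[3,2] (faults so far: 4)
  step 8: ref 2 -> HIT, frames=[3,2] (faults so far: 4)
  step 9: ref 3 -> HIT, frames=[3,2] (faults so far: 4)
  step 10: ref 3 -> HIT, frames=[3,2] (faults so far: 4)
  LRU total faults: 4
--- Optimal ---
  step 0: ref 2 -> FAULT, frames=[2,-] (faults so far: 1)
  step 1: ref 2 -> HIT, frames=[2,-] (faults so far: 1)
  step 2: ref 2 -> HIT, frames=[2,-] (faults so far: 1)
  step 3: ref 4 -> FAULT, frames=[2,4] (faults so far: 2)
  step 4: ref 4 -> HIT, frames=[2,4] (faults so far: 2)
  step 5: ref 4 -> HIT, frames=[2,4] (faults so far: 2)
  step 6: ref 3 -> FAULT, evict 4, frames=[2,3] (faults so far: 3)
  step 7: ref 2 -> HIT, frames=[2,3] (faults so far: 3)
  step 8: ref 2 -> HIT, frames=[2,3] (faults so far: 3)
  step 9: ref 3 -> HIT, frames=[2,3] (faults so far: 3)
  step 10: ref 3 -> HIT, frames=[2,3] (faults so far: 3)
  Optimal total faults: 3

Answer: 4 4 3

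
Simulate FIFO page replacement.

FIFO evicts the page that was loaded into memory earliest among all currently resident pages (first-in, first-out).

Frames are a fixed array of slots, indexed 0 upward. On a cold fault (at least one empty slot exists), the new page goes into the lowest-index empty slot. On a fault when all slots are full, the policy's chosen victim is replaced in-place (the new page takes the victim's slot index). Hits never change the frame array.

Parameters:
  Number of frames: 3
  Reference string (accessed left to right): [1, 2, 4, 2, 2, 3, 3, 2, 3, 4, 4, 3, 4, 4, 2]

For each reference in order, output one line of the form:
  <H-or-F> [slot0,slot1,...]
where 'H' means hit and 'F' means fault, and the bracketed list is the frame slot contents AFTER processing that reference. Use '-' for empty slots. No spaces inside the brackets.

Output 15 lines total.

F [1,-,-]
F [1,2,-]
F [1,2,4]
H [1,2,4]
H [1,2,4]
F [3,2,4]
H [3,2,4]
H [3,2,4]
H [3,2,4]
H [3,2,4]
H [3,2,4]
H [3,2,4]
H [3,2,4]
H [3,2,4]
H [3,2,4]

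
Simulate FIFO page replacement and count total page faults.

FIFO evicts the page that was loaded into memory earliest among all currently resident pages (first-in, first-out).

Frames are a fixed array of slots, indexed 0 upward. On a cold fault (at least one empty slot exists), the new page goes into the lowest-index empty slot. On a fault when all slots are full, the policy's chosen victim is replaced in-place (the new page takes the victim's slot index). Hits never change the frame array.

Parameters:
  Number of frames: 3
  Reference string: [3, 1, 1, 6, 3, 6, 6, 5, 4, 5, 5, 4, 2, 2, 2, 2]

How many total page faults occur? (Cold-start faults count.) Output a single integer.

Answer: 6

Derivation:
Step 0: ref 3 → FAULT, frames=[3,-,-]
Step 1: ref 1 → FAULT, frames=[3,1,-]
Step 2: ref 1 → HIT, frames=[3,1,-]
Step 3: ref 6 → FAULT, frames=[3,1,6]
Step 4: ref 3 → HIT, frames=[3,1,6]
Step 5: ref 6 → HIT, frames=[3,1,6]
Step 6: ref 6 → HIT, frames=[3,1,6]
Step 7: ref 5 → FAULT (evict 3), frames=[5,1,6]
Step 8: ref 4 → FAULT (evict 1), frames=[5,4,6]
Step 9: ref 5 → HIT, frames=[5,4,6]
Step 10: ref 5 → HIT, frames=[5,4,6]
Step 11: ref 4 → HIT, frames=[5,4,6]
Step 12: ref 2 → FAULT (evict 6), frames=[5,4,2]
Step 13: ref 2 → HIT, frames=[5,4,2]
Step 14: ref 2 → HIT, frames=[5,4,2]
Step 15: ref 2 → HIT, frames=[5,4,2]
Total faults: 6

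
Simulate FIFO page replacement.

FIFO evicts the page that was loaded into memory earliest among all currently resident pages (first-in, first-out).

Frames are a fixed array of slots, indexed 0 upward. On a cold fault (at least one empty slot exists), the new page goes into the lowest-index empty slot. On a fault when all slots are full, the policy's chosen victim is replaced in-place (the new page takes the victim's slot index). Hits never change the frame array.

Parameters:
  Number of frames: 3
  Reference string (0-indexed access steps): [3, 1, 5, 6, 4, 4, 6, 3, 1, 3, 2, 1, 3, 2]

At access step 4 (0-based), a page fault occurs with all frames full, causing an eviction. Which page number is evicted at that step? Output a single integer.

Answer: 1

Derivation:
Step 0: ref 3 -> FAULT, frames=[3,-,-]
Step 1: ref 1 -> FAULT, frames=[3,1,-]
Step 2: ref 5 -> FAULT, frames=[3,1,5]
Step 3: ref 6 -> FAULT, evict 3, frames=[6,1,5]
Step 4: ref 4 -> FAULT, evict 1, frames=[6,4,5]
At step 4: evicted page 1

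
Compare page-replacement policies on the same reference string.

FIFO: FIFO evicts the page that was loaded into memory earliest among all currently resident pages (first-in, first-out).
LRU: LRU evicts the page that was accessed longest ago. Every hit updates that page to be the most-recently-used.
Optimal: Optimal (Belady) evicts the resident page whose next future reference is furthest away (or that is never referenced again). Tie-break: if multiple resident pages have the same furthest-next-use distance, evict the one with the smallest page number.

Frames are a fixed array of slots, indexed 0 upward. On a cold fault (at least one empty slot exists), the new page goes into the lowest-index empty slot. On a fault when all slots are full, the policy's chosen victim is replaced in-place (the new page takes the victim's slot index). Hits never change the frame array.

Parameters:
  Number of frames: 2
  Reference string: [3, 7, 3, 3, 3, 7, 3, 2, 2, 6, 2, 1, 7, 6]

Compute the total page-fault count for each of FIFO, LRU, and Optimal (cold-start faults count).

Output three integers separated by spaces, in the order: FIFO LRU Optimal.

--- FIFO ---
  step 0: ref 3 -> FAULT, frames=[3,-] (faults so far: 1)
  step 1: ref 7 -> FAULT, frames=[3,7] (faults so far: 2)
  step 2: ref 3 -> HIT, frames=[3,7] (faults so far: 2)
  step 3: ref 3 -> HIT, frames=[3,7] (faults so far: 2)
  step 4: ref 3 -> HIT, frames=[3,7] (faults so far: 2)
  step 5: ref 7 -> HIT, frames=[3,7] (faults so far: 2)
  step 6: ref 3 -> HIT, frames=[3,7] (faults so far: 2)
  step 7: ref 2 -> FAULT, evict 3, frames=[2,7] (faults so far: 3)
  step 8: ref 2 -> HIT, frames=[2,7] (faults so far: 3)
  step 9: ref 6 -> FAULT, evict 7, frames=[2,6] (faults so far: 4)
  step 10: ref 2 -> HIT, frames=[2,6] (faults so far: 4)
  step 11: ref 1 -> FAULT, evict 2, frames=[1,6] (faults so far: 5)
  step 12: ref 7 -> FAULT, evict 6, frames=[1,7] (faults so far: 6)
  step 13: ref 6 -> FAULT, evict 1, frames=[6,7] (faults so far: 7)
  FIFO total faults: 7
--- LRU ---
  step 0: ref 3 -> FAULT, frames=[3,-] (faults so far: 1)
  step 1: ref 7 -> FAULT, frames=[3,7] (faults so far: 2)
  step 2: ref 3 -> HIT, frames=[3,7] (faults so far: 2)
  step 3: ref 3 -> HIT, frames=[3,7] (faults so far: 2)
  step 4: ref 3 -> HIT, frames=[3,7] (faults so far: 2)
  step 5: ref 7 -> HIT, frames=[3,7] (faults so far: 2)
  step 6: ref 3 -> HIT, frames=[3,7] (faults so far: 2)
  step 7: ref 2 -> FAULT, evict 7, frames=[3,2] (faults so far: 3)
  step 8: ref 2 -> HIT, frames=[3,2] (faults so far: 3)
  step 9: ref 6 -> FAULT, evict 3, frames=[6,2] (faults so far: 4)
  step 10: ref 2 -> HIT, frames=[6,2] (faults so far: 4)
  step 11: ref 1 -> FAULT, evict 6, frames=[1,2] (faults so far: 5)
  step 12: ref 7 -> FAULT, evict 2, frames=[1,7] (faults so far: 6)
  step 13: ref 6 -> FAULT, evict 1, frames=[6,7] (faults so far: 7)
  LRU total faults: 7
--- Optimal ---
  step 0: ref 3 -> FAULT, frames=[3,-] (faults so far: 1)
  step 1: ref 7 -> FAULT, frames=[3,7] (faults so far: 2)
  step 2: ref 3 -> HIT, frames=[3,7] (faults so far: 2)
  step 3: ref 3 -> HIT, frames=[3,7] (faults so far: 2)
  step 4: ref 3 -> HIT, frames=[3,7] (faults so far: 2)
  step 5: ref 7 -> HIT, frames=[3,7] (faults so far: 2)
  step 6: ref 3 -> HIT, frames=[3,7] (faults so far: 2)
  step 7: ref 2 -> FAULT, evict 3, frames=[2,7] (faults so far: 3)
  step 8: ref 2 -> HIT, frames=[2,7] (faults so far: 3)
  step 9: ref 6 -> FAULT, evict 7, frames=[2,6] (faults so far: 4)
  step 10: ref 2 -> HIT, frames=[2,6] (faults so far: 4)
  step 11: ref 1 -> FAULT, evict 2, frames=[1,6] (faults so far: 5)
  step 12: ref 7 -> FAULT, evict 1, frames=[7,6] (faults so far: 6)
  step 13: ref 6 -> HIT, frames=[7,6] (faults so far: 6)
  Optimal total faults: 6

Answer: 7 7 6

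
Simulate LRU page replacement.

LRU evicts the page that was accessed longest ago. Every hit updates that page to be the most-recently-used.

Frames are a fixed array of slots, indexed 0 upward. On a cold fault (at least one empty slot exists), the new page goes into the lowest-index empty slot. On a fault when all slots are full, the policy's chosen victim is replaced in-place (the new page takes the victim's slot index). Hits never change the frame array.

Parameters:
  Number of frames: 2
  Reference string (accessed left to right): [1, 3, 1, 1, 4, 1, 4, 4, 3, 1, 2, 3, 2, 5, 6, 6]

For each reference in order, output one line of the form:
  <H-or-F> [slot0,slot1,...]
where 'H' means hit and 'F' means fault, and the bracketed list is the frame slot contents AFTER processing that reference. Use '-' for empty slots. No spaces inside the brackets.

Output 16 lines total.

F [1,-]
F [1,3]
H [1,3]
H [1,3]
F [1,4]
H [1,4]
H [1,4]
H [1,4]
F [3,4]
F [3,1]
F [2,1]
F [2,3]
H [2,3]
F [2,5]
F [6,5]
H [6,5]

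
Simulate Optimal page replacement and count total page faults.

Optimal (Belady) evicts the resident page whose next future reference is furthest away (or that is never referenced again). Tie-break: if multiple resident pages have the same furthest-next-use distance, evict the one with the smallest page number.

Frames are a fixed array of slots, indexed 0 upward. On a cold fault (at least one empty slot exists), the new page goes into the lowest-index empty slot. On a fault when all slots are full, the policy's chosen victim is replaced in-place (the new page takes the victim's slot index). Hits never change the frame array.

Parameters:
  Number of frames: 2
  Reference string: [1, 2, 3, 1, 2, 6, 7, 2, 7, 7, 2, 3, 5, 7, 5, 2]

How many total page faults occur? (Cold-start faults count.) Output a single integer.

Answer: 9

Derivation:
Step 0: ref 1 → FAULT, frames=[1,-]
Step 1: ref 2 → FAULT, frames=[1,2]
Step 2: ref 3 → FAULT (evict 2), frames=[1,3]
Step 3: ref 1 → HIT, frames=[1,3]
Step 4: ref 2 → FAULT (evict 1), frames=[2,3]
Step 5: ref 6 → FAULT (evict 3), frames=[2,6]
Step 6: ref 7 → FAULT (evict 6), frames=[2,7]
Step 7: ref 2 → HIT, frames=[2,7]
Step 8: ref 7 → HIT, frames=[2,7]
Step 9: ref 7 → HIT, frames=[2,7]
Step 10: ref 2 → HIT, frames=[2,7]
Step 11: ref 3 → FAULT (evict 2), frames=[3,7]
Step 12: ref 5 → FAULT (evict 3), frames=[5,7]
Step 13: ref 7 → HIT, frames=[5,7]
Step 14: ref 5 → HIT, frames=[5,7]
Step 15: ref 2 → FAULT (evict 5), frames=[2,7]
Total faults: 9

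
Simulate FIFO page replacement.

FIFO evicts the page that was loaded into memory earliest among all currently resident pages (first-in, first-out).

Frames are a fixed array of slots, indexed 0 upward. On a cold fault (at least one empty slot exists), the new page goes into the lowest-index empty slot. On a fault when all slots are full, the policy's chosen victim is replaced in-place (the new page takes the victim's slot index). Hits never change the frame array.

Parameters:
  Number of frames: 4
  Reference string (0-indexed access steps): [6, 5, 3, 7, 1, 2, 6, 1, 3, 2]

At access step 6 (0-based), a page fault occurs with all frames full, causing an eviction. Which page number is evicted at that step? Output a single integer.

Answer: 3

Derivation:
Step 0: ref 6 -> FAULT, frames=[6,-,-,-]
Step 1: ref 5 -> FAULT, frames=[6,5,-,-]
Step 2: ref 3 -> FAULT, frames=[6,5,3,-]
Step 3: ref 7 -> FAULT, frames=[6,5,3,7]
Step 4: ref 1 -> FAULT, evict 6, frames=[1,5,3,7]
Step 5: ref 2 -> FAULT, evict 5, frames=[1,2,3,7]
Step 6: ref 6 -> FAULT, evict 3, frames=[1,2,6,7]
At step 6: evicted page 3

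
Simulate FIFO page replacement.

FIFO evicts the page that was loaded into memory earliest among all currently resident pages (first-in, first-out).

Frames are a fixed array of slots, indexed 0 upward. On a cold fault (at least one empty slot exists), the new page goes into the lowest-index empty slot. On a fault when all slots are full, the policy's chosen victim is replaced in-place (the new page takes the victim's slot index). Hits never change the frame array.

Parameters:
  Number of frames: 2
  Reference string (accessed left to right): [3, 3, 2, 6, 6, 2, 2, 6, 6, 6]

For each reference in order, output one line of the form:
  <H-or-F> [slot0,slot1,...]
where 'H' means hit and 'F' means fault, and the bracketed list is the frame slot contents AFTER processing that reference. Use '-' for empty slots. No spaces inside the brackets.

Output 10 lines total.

F [3,-]
H [3,-]
F [3,2]
F [6,2]
H [6,2]
H [6,2]
H [6,2]
H [6,2]
H [6,2]
H [6,2]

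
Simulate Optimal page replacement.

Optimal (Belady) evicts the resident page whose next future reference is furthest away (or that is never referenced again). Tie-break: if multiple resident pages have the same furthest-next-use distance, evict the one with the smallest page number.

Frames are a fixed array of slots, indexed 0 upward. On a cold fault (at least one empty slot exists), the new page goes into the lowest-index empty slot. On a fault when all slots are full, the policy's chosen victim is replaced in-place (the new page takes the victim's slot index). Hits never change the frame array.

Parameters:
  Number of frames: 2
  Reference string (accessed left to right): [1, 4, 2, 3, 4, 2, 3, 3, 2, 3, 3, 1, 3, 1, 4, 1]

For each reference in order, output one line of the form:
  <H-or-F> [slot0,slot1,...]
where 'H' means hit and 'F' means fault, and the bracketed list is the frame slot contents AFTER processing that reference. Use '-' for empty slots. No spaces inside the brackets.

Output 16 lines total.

F [1,-]
F [1,4]
F [2,4]
F [3,4]
H [3,4]
F [3,2]
H [3,2]
H [3,2]
H [3,2]
H [3,2]
H [3,2]
F [3,1]
H [3,1]
H [3,1]
F [4,1]
H [4,1]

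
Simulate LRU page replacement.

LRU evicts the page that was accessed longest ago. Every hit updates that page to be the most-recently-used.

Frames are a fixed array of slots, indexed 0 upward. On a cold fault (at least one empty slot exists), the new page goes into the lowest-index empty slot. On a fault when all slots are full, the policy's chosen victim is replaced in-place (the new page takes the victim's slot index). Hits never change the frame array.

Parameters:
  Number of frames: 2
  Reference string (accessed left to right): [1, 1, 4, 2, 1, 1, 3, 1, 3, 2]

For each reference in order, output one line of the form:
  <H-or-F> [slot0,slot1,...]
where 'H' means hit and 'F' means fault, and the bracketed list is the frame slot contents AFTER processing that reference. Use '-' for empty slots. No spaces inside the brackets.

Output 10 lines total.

F [1,-]
H [1,-]
F [1,4]
F [2,4]
F [2,1]
H [2,1]
F [3,1]
H [3,1]
H [3,1]
F [3,2]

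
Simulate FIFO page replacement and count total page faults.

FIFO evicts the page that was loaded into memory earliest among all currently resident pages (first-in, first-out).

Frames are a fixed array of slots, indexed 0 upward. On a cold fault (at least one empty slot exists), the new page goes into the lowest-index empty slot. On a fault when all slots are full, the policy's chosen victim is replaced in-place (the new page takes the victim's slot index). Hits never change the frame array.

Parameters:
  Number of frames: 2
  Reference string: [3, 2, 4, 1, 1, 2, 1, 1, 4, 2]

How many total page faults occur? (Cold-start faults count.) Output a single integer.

Answer: 6

Derivation:
Step 0: ref 3 → FAULT, frames=[3,-]
Step 1: ref 2 → FAULT, frames=[3,2]
Step 2: ref 4 → FAULT (evict 3), frames=[4,2]
Step 3: ref 1 → FAULT (evict 2), frames=[4,1]
Step 4: ref 1 → HIT, frames=[4,1]
Step 5: ref 2 → FAULT (evict 4), frames=[2,1]
Step 6: ref 1 → HIT, frames=[2,1]
Step 7: ref 1 → HIT, frames=[2,1]
Step 8: ref 4 → FAULT (evict 1), frames=[2,4]
Step 9: ref 2 → HIT, frames=[2,4]
Total faults: 6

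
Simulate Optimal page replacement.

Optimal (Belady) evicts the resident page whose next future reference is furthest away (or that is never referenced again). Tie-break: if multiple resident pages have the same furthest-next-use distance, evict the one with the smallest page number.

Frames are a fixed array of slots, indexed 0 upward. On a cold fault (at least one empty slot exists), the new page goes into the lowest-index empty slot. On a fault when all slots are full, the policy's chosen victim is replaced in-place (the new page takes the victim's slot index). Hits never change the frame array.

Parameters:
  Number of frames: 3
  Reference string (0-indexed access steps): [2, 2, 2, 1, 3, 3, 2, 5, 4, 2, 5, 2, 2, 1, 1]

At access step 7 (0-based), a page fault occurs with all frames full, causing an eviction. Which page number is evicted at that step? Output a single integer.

Step 0: ref 2 -> FAULT, frames=[2,-,-]
Step 1: ref 2 -> HIT, frames=[2,-,-]
Step 2: ref 2 -> HIT, frames=[2,-,-]
Step 3: ref 1 -> FAULT, frames=[2,1,-]
Step 4: ref 3 -> FAULT, frames=[2,1,3]
Step 5: ref 3 -> HIT, frames=[2,1,3]
Step 6: ref 2 -> HIT, frames=[2,1,3]
Step 7: ref 5 -> FAULT, evict 3, frames=[2,1,5]
At step 7: evicted page 3

Answer: 3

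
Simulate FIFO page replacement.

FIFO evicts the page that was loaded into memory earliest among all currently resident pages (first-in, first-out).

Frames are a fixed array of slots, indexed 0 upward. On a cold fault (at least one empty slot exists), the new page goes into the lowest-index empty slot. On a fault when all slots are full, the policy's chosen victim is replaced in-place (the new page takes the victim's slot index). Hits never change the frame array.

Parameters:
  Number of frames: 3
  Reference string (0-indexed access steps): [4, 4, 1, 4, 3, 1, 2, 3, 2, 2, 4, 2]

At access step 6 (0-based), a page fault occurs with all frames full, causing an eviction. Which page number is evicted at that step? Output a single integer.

Answer: 4

Derivation:
Step 0: ref 4 -> FAULT, frames=[4,-,-]
Step 1: ref 4 -> HIT, frames=[4,-,-]
Step 2: ref 1 -> FAULT, frames=[4,1,-]
Step 3: ref 4 -> HIT, frames=[4,1,-]
Step 4: ref 3 -> FAULT, frames=[4,1,3]
Step 5: ref 1 -> HIT, frames=[4,1,3]
Step 6: ref 2 -> FAULT, evict 4, frames=[2,1,3]
At step 6: evicted page 4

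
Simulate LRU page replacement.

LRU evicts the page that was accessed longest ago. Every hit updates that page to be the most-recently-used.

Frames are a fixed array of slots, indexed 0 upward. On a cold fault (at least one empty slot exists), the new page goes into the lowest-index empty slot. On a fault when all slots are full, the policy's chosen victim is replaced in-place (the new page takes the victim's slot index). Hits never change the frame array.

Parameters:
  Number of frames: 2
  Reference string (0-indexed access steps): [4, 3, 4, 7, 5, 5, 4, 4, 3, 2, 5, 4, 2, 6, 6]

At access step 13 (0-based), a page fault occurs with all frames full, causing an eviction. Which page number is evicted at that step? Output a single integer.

Step 0: ref 4 -> FAULT, frames=[4,-]
Step 1: ref 3 -> FAULT, frames=[4,3]
Step 2: ref 4 -> HIT, frames=[4,3]
Step 3: ref 7 -> FAULT, evict 3, frames=[4,7]
Step 4: ref 5 -> FAULT, evict 4, frames=[5,7]
Step 5: ref 5 -> HIT, frames=[5,7]
Step 6: ref 4 -> FAULT, evict 7, frames=[5,4]
Step 7: ref 4 -> HIT, frames=[5,4]
Step 8: ref 3 -> FAULT, evict 5, frames=[3,4]
Step 9: ref 2 -> FAULT, evict 4, frames=[3,2]
Step 10: ref 5 -> FAULT, evict 3, frames=[5,2]
Step 11: ref 4 -> FAULT, evict 2, frames=[5,4]
Step 12: ref 2 -> FAULT, evict 5, frames=[2,4]
Step 13: ref 6 -> FAULT, evict 4, frames=[2,6]
At step 13: evicted page 4

Answer: 4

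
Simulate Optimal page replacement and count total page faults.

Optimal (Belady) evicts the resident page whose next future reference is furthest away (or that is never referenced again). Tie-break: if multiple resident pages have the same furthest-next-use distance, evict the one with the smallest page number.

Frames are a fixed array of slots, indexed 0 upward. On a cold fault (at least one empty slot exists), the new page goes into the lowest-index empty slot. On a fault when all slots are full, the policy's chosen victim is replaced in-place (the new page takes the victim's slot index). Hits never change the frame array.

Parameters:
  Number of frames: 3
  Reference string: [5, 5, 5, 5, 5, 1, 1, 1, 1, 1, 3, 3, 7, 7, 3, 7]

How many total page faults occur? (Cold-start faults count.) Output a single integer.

Answer: 4

Derivation:
Step 0: ref 5 → FAULT, frames=[5,-,-]
Step 1: ref 5 → HIT, frames=[5,-,-]
Step 2: ref 5 → HIT, frames=[5,-,-]
Step 3: ref 5 → HIT, frames=[5,-,-]
Step 4: ref 5 → HIT, frames=[5,-,-]
Step 5: ref 1 → FAULT, frames=[5,1,-]
Step 6: ref 1 → HIT, frames=[5,1,-]
Step 7: ref 1 → HIT, frames=[5,1,-]
Step 8: ref 1 → HIT, frames=[5,1,-]
Step 9: ref 1 → HIT, frames=[5,1,-]
Step 10: ref 3 → FAULT, frames=[5,1,3]
Step 11: ref 3 → HIT, frames=[5,1,3]
Step 12: ref 7 → FAULT (evict 1), frames=[5,7,3]
Step 13: ref 7 → HIT, frames=[5,7,3]
Step 14: ref 3 → HIT, frames=[5,7,3]
Step 15: ref 7 → HIT, frames=[5,7,3]
Total faults: 4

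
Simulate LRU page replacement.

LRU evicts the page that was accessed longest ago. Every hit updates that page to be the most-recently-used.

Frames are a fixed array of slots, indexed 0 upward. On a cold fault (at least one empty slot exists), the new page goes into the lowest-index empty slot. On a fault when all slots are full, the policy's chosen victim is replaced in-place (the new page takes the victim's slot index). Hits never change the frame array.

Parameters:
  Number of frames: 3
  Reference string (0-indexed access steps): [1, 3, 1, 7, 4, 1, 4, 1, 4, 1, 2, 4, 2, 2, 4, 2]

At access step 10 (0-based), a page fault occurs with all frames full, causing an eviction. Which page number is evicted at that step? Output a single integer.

Step 0: ref 1 -> FAULT, frames=[1,-,-]
Step 1: ref 3 -> FAULT, frames=[1,3,-]
Step 2: ref 1 -> HIT, frames=[1,3,-]
Step 3: ref 7 -> FAULT, frames=[1,3,7]
Step 4: ref 4 -> FAULT, evict 3, frames=[1,4,7]
Step 5: ref 1 -> HIT, frames=[1,4,7]
Step 6: ref 4 -> HIT, frames=[1,4,7]
Step 7: ref 1 -> HIT, frames=[1,4,7]
Step 8: ref 4 -> HIT, frames=[1,4,7]
Step 9: ref 1 -> HIT, frames=[1,4,7]
Step 10: ref 2 -> FAULT, evict 7, frames=[1,4,2]
At step 10: evicted page 7

Answer: 7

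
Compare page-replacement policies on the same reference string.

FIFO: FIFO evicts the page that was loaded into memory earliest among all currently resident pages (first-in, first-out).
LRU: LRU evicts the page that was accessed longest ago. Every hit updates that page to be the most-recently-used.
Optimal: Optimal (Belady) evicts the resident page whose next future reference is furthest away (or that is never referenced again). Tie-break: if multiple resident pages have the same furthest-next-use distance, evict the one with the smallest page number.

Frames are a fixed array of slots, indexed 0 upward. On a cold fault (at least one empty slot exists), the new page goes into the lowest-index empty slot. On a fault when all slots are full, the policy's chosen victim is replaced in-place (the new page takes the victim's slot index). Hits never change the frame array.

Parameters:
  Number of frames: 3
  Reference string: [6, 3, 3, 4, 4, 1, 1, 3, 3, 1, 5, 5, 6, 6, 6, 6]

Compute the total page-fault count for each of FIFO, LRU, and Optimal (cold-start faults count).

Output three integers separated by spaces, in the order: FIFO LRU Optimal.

Answer: 6 6 5

Derivation:
--- FIFO ---
  step 0: ref 6 -> FAULT, frames=[6,-,-] (faults so far: 1)
  step 1: ref 3 -> FAULT, frames=[6,3,-] (faults so far: 2)
  step 2: ref 3 -> HIT, frames=[6,3,-] (faults so far: 2)
  step 3: ref 4 -> FAULT, frames=[6,3,4] (faults so far: 3)
  step 4: ref 4 -> HIT, frames=[6,3,4] (faults so far: 3)
  step 5: ref 1 -> FAULT, evict 6, frames=[1,3,4] (faults so far: 4)
  step 6: ref 1 -> HIT, frames=[1,3,4] (faults so far: 4)
  step 7: ref 3 -> HIT, frames=[1,3,4] (faults so far: 4)
  step 8: ref 3 -> HIT, frames=[1,3,4] (faults so far: 4)
  step 9: ref 1 -> HIT, frames=[1,3,4] (faults so far: 4)
  step 10: ref 5 -> FAULT, evict 3, frames=[1,5,4] (faults so far: 5)
  step 11: ref 5 -> HIT, frames=[1,5,4] (faults so far: 5)
  step 12: ref 6 -> FAULT, evict 4, frames=[1,5,6] (faults so far: 6)
  step 13: ref 6 -> HIT, frames=[1,5,6] (faults so far: 6)
  step 14: ref 6 -> HIT, frames=[1,5,6] (faults so far: 6)
  step 15: ref 6 -> HIT, frames=[1,5,6] (faults so far: 6)
  FIFO total faults: 6
--- LRU ---
  step 0: ref 6 -> FAULT, frames=[6,-,-] (faults so far: 1)
  step 1: ref 3 -> FAULT, frames=[6,3,-] (faults so far: 2)
  step 2: ref 3 -> HIT, frames=[6,3,-] (faults so far: 2)
  step 3: ref 4 -> FAULT, frames=[6,3,4] (faults so far: 3)
  step 4: ref 4 -> HIT, frames=[6,3,4] (faults so far: 3)
  step 5: ref 1 -> FAULT, evict 6, frames=[1,3,4] (faults so far: 4)
  step 6: ref 1 -> HIT, frames=[1,3,4] (faults so far: 4)
  step 7: ref 3 -> HIT, frames=[1,3,4] (faults so far: 4)
  step 8: ref 3 -> HIT, frames=[1,3,4] (faults so far: 4)
  step 9: ref 1 -> HIT, frames=[1,3,4] (faults so far: 4)
  step 10: ref 5 -> FAULT, evict 4, frames=[1,3,5] (faults so far: 5)
  step 11: ref 5 -> HIT, frames=[1,3,5] (faults so far: 5)
  step 12: ref 6 -> FAULT, evict 3, frames=[1,6,5] (faults so far: 6)
  step 13: ref 6 -> HIT, frames=[1,6,5] (faults so far: 6)
  step 14: ref 6 -> HIT, frames=[1,6,5] (faults so far: 6)
  step 15: ref 6 -> HIT, frames=[1,6,5] (faults so far: 6)
  LRU total faults: 6
--- Optimal ---
  step 0: ref 6 -> FAULT, frames=[6,-,-] (faults so far: 1)
  step 1: ref 3 -> FAULT, frames=[6,3,-] (faults so far: 2)
  step 2: ref 3 -> HIT, frames=[6,3,-] (faults so far: 2)
  step 3: ref 4 -> FAULT, frames=[6,3,4] (faults so far: 3)
  step 4: ref 4 -> HIT, frames=[6,3,4] (faults so far: 3)
  step 5: ref 1 -> FAULT, evict 4, frames=[6,3,1] (faults so far: 4)
  step 6: ref 1 -> HIT, frames=[6,3,1] (faults so far: 4)
  step 7: ref 3 -> HIT, frames=[6,3,1] (faults so far: 4)
  step 8: ref 3 -> HIT, frames=[6,3,1] (faults so far: 4)
  step 9: ref 1 -> HIT, frames=[6,3,1] (faults so far: 4)
  step 10: ref 5 -> FAULT, evict 1, frames=[6,3,5] (faults so far: 5)
  step 11: ref 5 -> HIT, frames=[6,3,5] (faults so far: 5)
  step 12: ref 6 -> HIT, frames=[6,3,5] (faults so far: 5)
  step 13: ref 6 -> HIT, frames=[6,3,5] (faults so far: 5)
  step 14: ref 6 -> HIT, frames=[6,3,5] (faults so far: 5)
  step 15: ref 6 -> HIT, frames=[6,3,5] (faults so far: 5)
  Optimal total faults: 5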